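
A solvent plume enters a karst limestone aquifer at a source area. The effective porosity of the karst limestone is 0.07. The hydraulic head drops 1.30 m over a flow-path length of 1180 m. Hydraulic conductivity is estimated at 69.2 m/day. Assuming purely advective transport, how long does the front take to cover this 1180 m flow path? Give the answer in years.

2.97

Hydraulic gradient i = Δh / L = 1.30 / 1180 = 0.001102.
Darcy flux q = K · i = 69.20 × 0.001102 = 0.07624 m/day.
Seepage velocity v = q / n_e = 0.07624 / 0.07 = 1.089 m/day.
Travel time t = L / v = 1180 / 1.089 = 1083 days = 2.966 years.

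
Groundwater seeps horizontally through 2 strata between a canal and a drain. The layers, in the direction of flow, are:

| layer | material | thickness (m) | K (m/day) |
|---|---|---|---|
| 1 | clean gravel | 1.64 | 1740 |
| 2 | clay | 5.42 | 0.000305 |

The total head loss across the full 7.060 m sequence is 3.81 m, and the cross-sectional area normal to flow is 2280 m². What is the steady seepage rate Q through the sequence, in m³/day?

0.489

Flow is perpendicular to layering, so the layers act in series and the equivalent K is the thickness-weighted harmonic mean.
Total thickness L = 1.64 + 5.42 = 7.060 m.
Σ(b_i/K_i) = 1.64/1740 + 5.42/0.000305 = 17770 d.
K_eq = L / Σ(b_i/K_i) = 7.060 / 17770 = 0.0003973 m/day.
Q = K_eq · A · (Δh/L) = 0.0003973 × 2280 × (3.81/7.060) = 0.4888 m³/day.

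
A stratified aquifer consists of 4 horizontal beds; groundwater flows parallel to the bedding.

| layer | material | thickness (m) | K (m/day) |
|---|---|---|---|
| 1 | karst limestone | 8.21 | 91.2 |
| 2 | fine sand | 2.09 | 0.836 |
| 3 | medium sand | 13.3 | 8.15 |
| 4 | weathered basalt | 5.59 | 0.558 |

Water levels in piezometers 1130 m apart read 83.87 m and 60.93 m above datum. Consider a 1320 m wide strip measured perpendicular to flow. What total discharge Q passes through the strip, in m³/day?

23100

Flow is parallel to layering, so each bed carries its own Darcy discharge and the transmissivities add.
Σ(K_i·b_i) = 91.2×8.21 + 0.836×2.09 + 8.15×13.3 + 0.558×5.59 = 862.0 m²/day.
Hydraulic gradient i = (83.87 − 60.93) / 1130 = 22.94 / 1130 = 0.02030.
Q = Σ(K_i·b_i) · W · i = 862.0 × 1320 × 0.02030 = 23100 m³/day.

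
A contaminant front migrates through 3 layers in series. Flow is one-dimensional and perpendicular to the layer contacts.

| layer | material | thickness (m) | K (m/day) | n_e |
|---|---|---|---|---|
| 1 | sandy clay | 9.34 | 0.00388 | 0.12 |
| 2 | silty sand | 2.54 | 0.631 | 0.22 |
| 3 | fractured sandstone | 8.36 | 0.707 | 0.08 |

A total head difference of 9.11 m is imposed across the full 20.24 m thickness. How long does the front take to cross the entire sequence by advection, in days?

With flow normal to the layers, continuity requires the same specific discharge q through every layer.
Σ(b_i/K_i) = 9.34/0.00388 + 2.54/0.631 + 8.36/0.707 = 2423 d.
q = Δh / Σ(b_i/K_i) = 9.11 / 2423 = 0.003760 m/day.
In each layer the seepage velocity is v_i = q/n_i, so the layer transit time is t_i = b_i·n_i / q:
  layer 1 (sandy clay): t_1 = 9.34 × 0.12 / 0.003760 = 298.1 d
  layer 2 (silty sand): t_2 = 2.54 × 0.22 / 0.003760 = 148.6 d
  layer 3 (fractured sandstone): t_3 = 8.36 × 0.08 / 0.003760 = 177.9 d
Total t = Σ t_i = 624.6 days.

625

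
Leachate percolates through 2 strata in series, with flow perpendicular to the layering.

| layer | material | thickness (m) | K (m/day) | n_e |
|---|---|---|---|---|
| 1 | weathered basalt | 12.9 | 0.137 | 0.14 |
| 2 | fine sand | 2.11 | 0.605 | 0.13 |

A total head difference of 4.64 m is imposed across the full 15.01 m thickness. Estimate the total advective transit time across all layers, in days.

With flow normal to the layers, continuity requires the same specific discharge q through every layer.
Σ(b_i/K_i) = 12.9/0.137 + 2.11/0.605 = 97.65 d.
q = Δh / Σ(b_i/K_i) = 4.64 / 97.65 = 0.04752 m/day.
In each layer the seepage velocity is v_i = q/n_i, so the layer transit time is t_i = b_i·n_i / q:
  layer 1 (weathered basalt): t_1 = 12.9 × 0.14 / 0.04752 = 38.01 d
  layer 2 (fine sand): t_2 = 2.11 × 0.13 / 0.04752 = 5.773 d
Total t = Σ t_i = 43.78 days.

43.8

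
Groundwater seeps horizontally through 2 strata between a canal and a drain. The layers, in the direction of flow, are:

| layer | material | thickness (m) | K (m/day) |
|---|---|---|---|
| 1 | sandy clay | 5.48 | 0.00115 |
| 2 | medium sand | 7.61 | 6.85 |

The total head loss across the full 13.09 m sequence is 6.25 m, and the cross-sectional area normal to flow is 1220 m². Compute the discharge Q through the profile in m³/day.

Flow is perpendicular to layering, so the layers act in series and the equivalent K is the thickness-weighted harmonic mean.
Total thickness L = 5.48 + 7.61 = 13.09 m.
Σ(b_i/K_i) = 5.48/0.00115 + 7.61/6.85 = 4766 d.
K_eq = L / Σ(b_i/K_i) = 13.09 / 4766 = 0.002746 m/day.
Q = K_eq · A · (Δh/L) = 0.002746 × 1220 × (6.25/13.09) = 1.600 m³/day.

1.60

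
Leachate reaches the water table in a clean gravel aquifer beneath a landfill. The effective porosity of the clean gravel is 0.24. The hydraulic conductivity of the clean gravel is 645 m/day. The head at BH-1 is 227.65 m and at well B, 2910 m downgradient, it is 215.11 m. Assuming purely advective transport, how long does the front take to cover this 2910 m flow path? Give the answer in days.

251

Hydraulic gradient i = (227.65 − 215.11) / 2910 = 12.54 / 2910 = 0.004309.
Darcy flux q = K · i = 645.0 × 0.004309 = 2.779 m/day.
Seepage velocity v = q / n_e = 2.779 / 0.24 = 11.58 m/day.
Travel time t = L / v = 2910 / 11.58 = 251.3 days.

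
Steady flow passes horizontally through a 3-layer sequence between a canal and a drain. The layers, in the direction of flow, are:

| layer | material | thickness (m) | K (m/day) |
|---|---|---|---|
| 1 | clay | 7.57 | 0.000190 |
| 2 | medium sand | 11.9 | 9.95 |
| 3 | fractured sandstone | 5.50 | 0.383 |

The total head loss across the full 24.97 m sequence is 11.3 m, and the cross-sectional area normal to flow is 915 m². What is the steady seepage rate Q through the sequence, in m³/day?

Flow is perpendicular to layering, so the layers act in series and the equivalent K is the thickness-weighted harmonic mean.
Total thickness L = 7.57 + 11.9 + 5.50 = 24.97 m.
Σ(b_i/K_i) = 7.57/0.000190 + 11.9/9.95 + 5.50/0.383 = 39858 d.
K_eq = L / Σ(b_i/K_i) = 24.97 / 39858 = 0.0006265 m/day.
Q = K_eq · A · (Δh/L) = 0.0006265 × 915 × (11.3/24.97) = 0.2594 m³/day.

0.259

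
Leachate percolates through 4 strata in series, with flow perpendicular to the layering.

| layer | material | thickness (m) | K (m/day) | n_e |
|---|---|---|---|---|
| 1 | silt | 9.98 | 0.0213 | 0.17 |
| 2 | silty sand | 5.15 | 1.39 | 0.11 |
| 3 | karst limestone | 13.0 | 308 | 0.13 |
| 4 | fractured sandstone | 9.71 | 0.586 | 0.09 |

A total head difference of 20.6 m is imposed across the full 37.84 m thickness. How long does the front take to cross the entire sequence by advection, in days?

115

With flow normal to the layers, continuity requires the same specific discharge q through every layer.
Σ(b_i/K_i) = 9.98/0.0213 + 5.15/1.39 + 13.0/308 + 9.71/0.586 = 488.9 d.
q = Δh / Σ(b_i/K_i) = 20.6 / 488.9 = 0.04214 m/day.
In each layer the seepage velocity is v_i = q/n_i, so the layer transit time is t_i = b_i·n_i / q:
  layer 1 (silt): t_1 = 9.98 × 0.17 / 0.04214 = 40.26 d
  layer 2 (silty sand): t_2 = 5.15 × 0.11 / 0.04214 = 13.44 d
  layer 3 (karst limestone): t_3 = 13.0 × 0.13 / 0.04214 = 40.11 d
  layer 4 (fractured sandstone): t_4 = 9.71 × 0.09 / 0.04214 = 20.74 d
Total t = Σ t_i = 114.6 days.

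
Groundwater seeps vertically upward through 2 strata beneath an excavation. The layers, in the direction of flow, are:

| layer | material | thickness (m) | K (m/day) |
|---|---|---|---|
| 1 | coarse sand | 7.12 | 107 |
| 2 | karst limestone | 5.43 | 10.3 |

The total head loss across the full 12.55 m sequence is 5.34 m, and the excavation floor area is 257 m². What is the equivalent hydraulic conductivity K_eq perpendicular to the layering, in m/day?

21.1

Flow is perpendicular to layering, so the layers act in series and the equivalent K is the thickness-weighted harmonic mean.
Total thickness L = 7.12 + 5.43 = 12.55 m.
Σ(b_i/K_i) = 7.12/107 + 5.43/10.3 = 0.5937 d.
K_eq = L / Σ(b_i/K_i) = 12.55 / 0.5937 = 21.14 m/day.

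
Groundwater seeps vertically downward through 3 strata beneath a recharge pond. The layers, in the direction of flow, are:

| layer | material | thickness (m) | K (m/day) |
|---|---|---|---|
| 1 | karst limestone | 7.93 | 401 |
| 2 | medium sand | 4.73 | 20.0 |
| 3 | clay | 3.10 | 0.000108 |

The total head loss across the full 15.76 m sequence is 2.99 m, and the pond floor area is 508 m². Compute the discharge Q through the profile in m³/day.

Flow is perpendicular to layering, so the layers act in series and the equivalent K is the thickness-weighted harmonic mean.
Total thickness L = 7.93 + 4.73 + 3.10 = 15.76 m.
Σ(b_i/K_i) = 7.93/401 + 4.73/20.0 + 3.10/0.000108 = 28704 d.
K_eq = L / Σ(b_i/K_i) = 15.76 / 28704 = 0.0005491 m/day.
Q = K_eq · A · (Δh/L) = 0.0005491 × 508 × (2.99/15.76) = 0.05292 m³/day.

0.0529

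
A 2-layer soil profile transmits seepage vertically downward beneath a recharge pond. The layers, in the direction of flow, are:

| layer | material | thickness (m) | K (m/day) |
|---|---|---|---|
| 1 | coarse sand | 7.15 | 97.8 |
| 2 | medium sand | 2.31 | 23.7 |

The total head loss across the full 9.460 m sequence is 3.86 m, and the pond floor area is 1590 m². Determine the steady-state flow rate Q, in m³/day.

Flow is perpendicular to layering, so the layers act in series and the equivalent K is the thickness-weighted harmonic mean.
Total thickness L = 7.15 + 2.31 = 9.460 m.
Σ(b_i/K_i) = 7.15/97.8 + 2.31/23.7 = 0.1706 d.
K_eq = L / Σ(b_i/K_i) = 9.460 / 0.1706 = 55.46 m/day.
Q = K_eq · A · (Δh/L) = 55.46 × 1590 × (3.86/9.460) = 35980 m³/day.

36000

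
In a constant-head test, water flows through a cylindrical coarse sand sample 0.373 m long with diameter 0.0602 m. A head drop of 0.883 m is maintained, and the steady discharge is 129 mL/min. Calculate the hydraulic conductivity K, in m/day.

27.6

Cross-sectional area A = π·(d/2)² = π × (0.0602/2)² = 0.002846 m².
Convert discharge: 129 mL/min = 2.150e-06 m³/s.
Darcy's law rearranged: K = Q·L / (A·Δh) = 2.150e-06 × 0.373 / (0.002846 × 0.883) = 0.0003191 m/s = 27.57 m/day.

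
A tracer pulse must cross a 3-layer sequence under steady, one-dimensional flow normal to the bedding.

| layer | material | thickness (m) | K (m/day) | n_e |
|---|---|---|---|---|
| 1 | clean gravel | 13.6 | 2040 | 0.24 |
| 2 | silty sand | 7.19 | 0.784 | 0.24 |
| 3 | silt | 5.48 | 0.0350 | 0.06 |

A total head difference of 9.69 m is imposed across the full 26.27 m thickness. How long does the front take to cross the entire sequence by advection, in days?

With flow normal to the layers, continuity requires the same specific discharge q through every layer.
Σ(b_i/K_i) = 13.6/2040 + 7.19/0.784 + 5.48/0.0350 = 165.7 d.
q = Δh / Σ(b_i/K_i) = 9.69 / 165.7 = 0.05846 m/day.
In each layer the seepage velocity is v_i = q/n_i, so the layer transit time is t_i = b_i·n_i / q:
  layer 1 (clean gravel): t_1 = 13.6 × 0.24 / 0.05846 = 55.83 d
  layer 2 (silty sand): t_2 = 7.19 × 0.24 / 0.05846 = 29.52 d
  layer 3 (silt): t_3 = 5.48 × 0.06 / 0.05846 = 5.624 d
Total t = Σ t_i = 90.97 days.

91.0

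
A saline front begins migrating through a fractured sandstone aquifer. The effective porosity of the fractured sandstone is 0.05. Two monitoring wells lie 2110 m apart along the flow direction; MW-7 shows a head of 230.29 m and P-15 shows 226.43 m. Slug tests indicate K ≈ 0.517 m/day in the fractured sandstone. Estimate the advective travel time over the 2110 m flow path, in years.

Hydraulic gradient i = (230.29 − 226.43) / 2110 = 3.86 / 2110 = 0.001829.
Darcy flux q = K · i = 0.5170 × 0.001829 = 0.0009458 m/day.
Seepage velocity v = q / n_e = 0.0009458 / 0.05 = 0.01892 m/day.
Travel time t = L / v = 2110 / 0.01892 = 1.115e+05 days = 305.4 years.

305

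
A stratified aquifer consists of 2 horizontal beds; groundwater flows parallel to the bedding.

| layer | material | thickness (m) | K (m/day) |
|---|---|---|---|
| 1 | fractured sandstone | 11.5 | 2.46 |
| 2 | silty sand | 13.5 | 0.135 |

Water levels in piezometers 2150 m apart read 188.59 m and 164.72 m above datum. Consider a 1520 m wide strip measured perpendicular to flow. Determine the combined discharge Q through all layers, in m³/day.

Flow is parallel to layering, so each bed carries its own Darcy discharge and the transmissivities add.
Σ(K_i·b_i) = 2.46×11.5 + 0.135×13.5 = 30.11 m²/day.
Hydraulic gradient i = (188.59 − 164.72) / 2150 = 23.87 / 2150 = 0.01110.
Q = Σ(K_i·b_i) · W · i = 30.11 × 1520 × 0.01110 = 508.2 m³/day.

508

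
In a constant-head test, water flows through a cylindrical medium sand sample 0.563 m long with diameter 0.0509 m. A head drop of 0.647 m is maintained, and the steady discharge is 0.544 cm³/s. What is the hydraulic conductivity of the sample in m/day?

Cross-sectional area A = π·(d/2)² = π × (0.0509/2)² = 0.002035 m².
Convert discharge: 0.544 cm³/s = 5.440e-07 m³/s.
Darcy's law rearranged: K = Q·L / (A·Δh) = 5.440e-07 × 0.563 / (0.002035 × 0.647) = 0.0002326 m/s = 20.10 m/day.

20.1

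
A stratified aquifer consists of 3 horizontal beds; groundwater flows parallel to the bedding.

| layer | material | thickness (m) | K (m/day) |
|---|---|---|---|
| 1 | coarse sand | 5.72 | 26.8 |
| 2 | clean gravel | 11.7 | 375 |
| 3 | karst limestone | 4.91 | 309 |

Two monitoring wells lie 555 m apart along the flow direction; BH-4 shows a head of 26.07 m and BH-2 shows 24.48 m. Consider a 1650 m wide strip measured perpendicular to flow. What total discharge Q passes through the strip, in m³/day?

Flow is parallel to layering, so each bed carries its own Darcy discharge and the transmissivities add.
Σ(K_i·b_i) = 26.8×5.72 + 375×11.7 + 309×4.91 = 6058 m²/day.
Hydraulic gradient i = (26.07 − 24.48) / 555 = 1.59 / 555 = 0.002865.
Q = Σ(K_i·b_i) · W · i = 6058 × 1650 × 0.002865 = 28636 m³/day.

28600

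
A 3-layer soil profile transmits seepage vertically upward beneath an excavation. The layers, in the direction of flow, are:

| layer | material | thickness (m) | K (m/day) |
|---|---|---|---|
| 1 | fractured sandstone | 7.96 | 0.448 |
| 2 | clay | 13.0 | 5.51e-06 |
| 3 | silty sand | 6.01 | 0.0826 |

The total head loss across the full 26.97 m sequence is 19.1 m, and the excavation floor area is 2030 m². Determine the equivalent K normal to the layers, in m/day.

1.14e-05

Flow is perpendicular to layering, so the layers act in series and the equivalent K is the thickness-weighted harmonic mean.
Total thickness L = 7.96 + 13.0 + 6.01 = 26.97 m.
Σ(b_i/K_i) = 7.96/0.448 + 13.0/5.51e-06 + 6.01/0.0826 = 2.359e+06 d.
K_eq = L / Σ(b_i/K_i) = 26.97 / 2.359e+06 = 1.143e-05 m/day.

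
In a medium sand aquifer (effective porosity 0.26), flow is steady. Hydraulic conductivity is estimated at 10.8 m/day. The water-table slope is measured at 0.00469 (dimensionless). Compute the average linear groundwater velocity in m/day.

0.195

Hydraulic gradient i = 0.00469.
Darcy flux q = K · i = 10.80 × 0.004690 = 0.05065 m/day.
Seepage velocity v = q / n_e = 0.05065 / 0.26 = 0.1948 m/day.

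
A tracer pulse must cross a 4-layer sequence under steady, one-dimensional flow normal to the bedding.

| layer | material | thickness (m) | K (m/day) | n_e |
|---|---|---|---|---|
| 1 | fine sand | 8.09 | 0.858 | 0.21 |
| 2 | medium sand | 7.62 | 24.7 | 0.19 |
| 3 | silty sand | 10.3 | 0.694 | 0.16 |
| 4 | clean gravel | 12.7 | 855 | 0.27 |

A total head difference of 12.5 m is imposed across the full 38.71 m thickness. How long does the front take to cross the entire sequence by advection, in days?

With flow normal to the layers, continuity requires the same specific discharge q through every layer.
Σ(b_i/K_i) = 8.09/0.858 + 7.62/24.7 + 10.3/0.694 + 12.7/855 = 24.59 d.
q = Δh / Σ(b_i/K_i) = 12.5 / 24.59 = 0.5083 m/day.
In each layer the seepage velocity is v_i = q/n_i, so the layer transit time is t_i = b_i·n_i / q:
  layer 1 (fine sand): t_1 = 8.09 × 0.21 / 0.5083 = 3.343 d
  layer 2 (medium sand): t_2 = 7.62 × 0.19 / 0.5083 = 2.849 d
  layer 3 (silty sand): t_3 = 10.3 × 0.16 / 0.5083 = 3.242 d
  layer 4 (clean gravel): t_4 = 12.7 × 0.27 / 0.5083 = 6.747 d
Total t = Σ t_i = 16.18 days.

16.2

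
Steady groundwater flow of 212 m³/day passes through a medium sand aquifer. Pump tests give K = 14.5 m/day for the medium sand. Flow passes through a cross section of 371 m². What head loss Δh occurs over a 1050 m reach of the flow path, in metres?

From Q = K·A·i, i = Q / (K·A) = 212 / (14.50 × 371.0) = 0.03941.
Head loss Δh = i · L = 0.03941 × 1050 = 41.38 m.

41.4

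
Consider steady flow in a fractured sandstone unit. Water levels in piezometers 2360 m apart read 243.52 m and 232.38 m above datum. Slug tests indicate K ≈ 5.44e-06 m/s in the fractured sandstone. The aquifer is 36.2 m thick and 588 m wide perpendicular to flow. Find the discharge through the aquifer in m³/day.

Convert K: 5.44e-06 m/s × 86400 = 0.4700 m/day.
Cross-sectional area A = 588 × 36.2 = 21286 m².
Hydraulic gradient i = (243.52 − 232.38) / 2360 = 11.14 / 2360 = 0.004720.
Darcy's law: Q = K · A · i = 0.4700 × 21286 × 0.004720 = 47.22 m³/day.

47.2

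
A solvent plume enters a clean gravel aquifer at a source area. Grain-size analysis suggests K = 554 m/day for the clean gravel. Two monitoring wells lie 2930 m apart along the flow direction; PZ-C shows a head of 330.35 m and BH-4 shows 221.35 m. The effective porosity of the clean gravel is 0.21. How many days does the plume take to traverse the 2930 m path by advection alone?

29.9

Hydraulic gradient i = (330.35 − 221.35) / 2930 = 109 / 2930 = 0.03720.
Darcy flux q = K · i = 554.0 × 0.03720 = 20.61 m/day.
Seepage velocity v = q / n_e = 20.61 / 0.21 = 98.14 m/day.
Travel time t = L / v = 2930 / 98.14 = 29.86 days.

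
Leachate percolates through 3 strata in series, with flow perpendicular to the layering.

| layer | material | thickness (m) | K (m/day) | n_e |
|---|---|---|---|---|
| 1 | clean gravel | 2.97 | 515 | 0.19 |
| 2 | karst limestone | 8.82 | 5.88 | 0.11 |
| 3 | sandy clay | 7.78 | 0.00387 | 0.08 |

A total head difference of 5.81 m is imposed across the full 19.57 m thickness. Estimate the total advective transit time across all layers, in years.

With flow normal to the layers, continuity requires the same specific discharge q through every layer.
Σ(b_i/K_i) = 2.97/515 + 8.82/5.88 + 7.78/0.00387 = 2012 d.
q = Δh / Σ(b_i/K_i) = 5.81 / 2012 = 0.002888 m/day.
In each layer the seepage velocity is v_i = q/n_i, so the layer transit time is t_i = b_i·n_i / q:
  layer 1 (clean gravel): t_1 = 2.97 × 0.19 / 0.002888 = 195.4 d
  layer 2 (karst limestone): t_2 = 8.82 × 0.11 / 0.002888 = 336.0 d
  layer 3 (sandy clay): t_3 = 7.78 × 0.08 / 0.002888 = 215.5 d
Total t = Σ t_i = 746.9 days = 2.045 years.

2.04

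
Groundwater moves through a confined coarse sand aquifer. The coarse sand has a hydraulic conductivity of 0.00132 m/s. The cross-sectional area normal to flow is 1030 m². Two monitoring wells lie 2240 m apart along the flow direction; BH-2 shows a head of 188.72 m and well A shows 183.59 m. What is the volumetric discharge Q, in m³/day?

Convert K: 0.00132 m/s × 86400 = 114.0 m/day.
Hydraulic gradient i = (188.72 − 183.59) / 2240 = 5.13 / 2240 = 0.002290.
Darcy's law: Q = K · A · i = 114.0 × 1030 × 0.002290 = 269.0 m³/day.

269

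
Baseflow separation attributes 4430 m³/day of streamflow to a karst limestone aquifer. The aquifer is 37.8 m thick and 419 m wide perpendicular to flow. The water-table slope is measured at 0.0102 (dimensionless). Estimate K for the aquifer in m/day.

Cross-sectional area A = 419 × 37.8 = 15838 m².
Hydraulic gradient i = 0.0102.
From Q = K·A·i, K = Q / (A·i) = 4430 / (15838 × 0.01020) = 27.42 m/day.

27.4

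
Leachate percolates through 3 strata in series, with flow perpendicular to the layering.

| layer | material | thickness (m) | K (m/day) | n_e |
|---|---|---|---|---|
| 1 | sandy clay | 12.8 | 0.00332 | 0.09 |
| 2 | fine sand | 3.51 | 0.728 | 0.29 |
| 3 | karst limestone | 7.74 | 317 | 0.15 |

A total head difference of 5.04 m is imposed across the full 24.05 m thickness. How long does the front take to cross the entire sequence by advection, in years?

6.98

With flow normal to the layers, continuity requires the same specific discharge q through every layer.
Σ(b_i/K_i) = 12.8/0.00332 + 3.51/0.728 + 7.74/317 = 3860 d.
q = Δh / Σ(b_i/K_i) = 5.04 / 3860 = 0.001306 m/day.
In each layer the seepage velocity is v_i = q/n_i, so the layer transit time is t_i = b_i·n_i / q:
  layer 1 (sandy clay): t_1 = 12.8 × 0.09 / 0.001306 = 882.3 d
  layer 2 (fine sand): t_2 = 3.51 × 0.29 / 0.001306 = 779.6 d
  layer 3 (karst limestone): t_3 = 7.74 × 0.15 / 0.001306 = 889.2 d
Total t = Σ t_i = 2551 days = 6.985 years.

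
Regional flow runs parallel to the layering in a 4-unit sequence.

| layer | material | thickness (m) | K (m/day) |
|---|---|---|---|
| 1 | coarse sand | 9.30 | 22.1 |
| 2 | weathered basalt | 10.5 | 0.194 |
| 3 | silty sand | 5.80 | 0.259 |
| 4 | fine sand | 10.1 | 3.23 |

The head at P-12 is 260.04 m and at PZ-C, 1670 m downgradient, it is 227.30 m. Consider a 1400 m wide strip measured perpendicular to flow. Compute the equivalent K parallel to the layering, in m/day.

Flow is parallel to layering, so each bed carries its own Darcy discharge and the transmissivities add.
Σ(K_i·b_i) = 22.1×9.30 + 0.194×10.5 + 0.259×5.80 + 3.23×10.1 = 241.7 m²/day.
Total thickness b = 35.70 m, so K_eq = Σ(K_i·b_i)/b = 6.770 m/day.

6.77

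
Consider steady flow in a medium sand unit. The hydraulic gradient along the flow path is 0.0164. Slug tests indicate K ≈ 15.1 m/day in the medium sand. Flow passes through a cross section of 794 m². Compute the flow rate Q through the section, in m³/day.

Hydraulic gradient i = 0.0164.
Darcy's law: Q = K · A · i = 15.10 × 794.0 × 0.01640 = 196.6 m³/day.

197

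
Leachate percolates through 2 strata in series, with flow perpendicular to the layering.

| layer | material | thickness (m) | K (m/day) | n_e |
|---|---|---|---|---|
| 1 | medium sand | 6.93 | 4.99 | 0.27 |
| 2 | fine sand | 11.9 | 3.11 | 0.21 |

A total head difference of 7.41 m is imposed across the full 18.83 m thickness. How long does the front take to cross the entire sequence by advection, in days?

3.08

With flow normal to the layers, continuity requires the same specific discharge q through every layer.
Σ(b_i/K_i) = 6.93/4.99 + 11.9/3.11 = 5.215 d.
q = Δh / Σ(b_i/K_i) = 7.41 / 5.215 = 1.421 m/day.
In each layer the seepage velocity is v_i = q/n_i, so the layer transit time is t_i = b_i·n_i / q:
  layer 1 (medium sand): t_1 = 6.93 × 0.27 / 1.421 = 1.317 d
  layer 2 (fine sand): t_2 = 11.9 × 0.21 / 1.421 = 1.759 d
Total t = Σ t_i = 3.076 days.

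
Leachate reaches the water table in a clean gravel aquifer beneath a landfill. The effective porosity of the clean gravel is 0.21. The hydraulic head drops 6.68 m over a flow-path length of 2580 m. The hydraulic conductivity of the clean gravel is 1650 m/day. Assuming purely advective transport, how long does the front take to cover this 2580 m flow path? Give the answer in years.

Hydraulic gradient i = Δh / L = 6.68 / 2580 = 0.002589.
Darcy flux q = K · i = 1650 × 0.002589 = 4.272 m/day.
Seepage velocity v = q / n_e = 4.272 / 0.21 = 20.34 m/day.
Travel time t = L / v = 2580 / 20.34 = 126.8 days = 0.3472 years.

0.347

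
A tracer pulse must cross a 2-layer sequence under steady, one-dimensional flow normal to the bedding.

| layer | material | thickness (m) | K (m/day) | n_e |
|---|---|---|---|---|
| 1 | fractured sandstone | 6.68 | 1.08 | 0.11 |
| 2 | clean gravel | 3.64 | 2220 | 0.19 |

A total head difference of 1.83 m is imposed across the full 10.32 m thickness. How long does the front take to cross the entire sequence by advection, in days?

With flow normal to the layers, continuity requires the same specific discharge q through every layer.
Σ(b_i/K_i) = 6.68/1.08 + 3.64/2220 = 6.187 d.
q = Δh / Σ(b_i/K_i) = 1.83 / 6.187 = 0.2958 m/day.
In each layer the seepage velocity is v_i = q/n_i, so the layer transit time is t_i = b_i·n_i / q:
  layer 1 (fractured sandstone): t_1 = 6.68 × 0.11 / 0.2958 = 2.484 d
  layer 2 (clean gravel): t_2 = 3.64 × 0.19 / 0.2958 = 2.338 d
Total t = Σ t_i = 4.822 days.

4.82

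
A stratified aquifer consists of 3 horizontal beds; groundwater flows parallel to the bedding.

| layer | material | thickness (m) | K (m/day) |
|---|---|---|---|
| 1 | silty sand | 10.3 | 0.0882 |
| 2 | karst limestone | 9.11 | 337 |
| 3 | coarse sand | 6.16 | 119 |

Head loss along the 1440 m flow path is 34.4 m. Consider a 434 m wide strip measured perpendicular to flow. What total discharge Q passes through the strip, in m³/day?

39400

Flow is parallel to layering, so each bed carries its own Darcy discharge and the transmissivities add.
Σ(K_i·b_i) = 0.0882×10.3 + 337×9.11 + 119×6.16 = 3804 m²/day.
Hydraulic gradient i = Δh / L = 34.4 / 1440 = 0.02389.
Q = Σ(K_i·b_i) · W · i = 3804 × 434 × 0.02389 = 39439 m³/day.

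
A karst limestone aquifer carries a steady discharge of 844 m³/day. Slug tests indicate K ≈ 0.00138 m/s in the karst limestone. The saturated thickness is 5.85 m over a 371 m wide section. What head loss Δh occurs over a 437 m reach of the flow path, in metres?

1.43

Convert K: 0.00138 m/s × 86400 = 119.2 m/day.
Cross-sectional area A = 371 × 5.85 = 2170 m².
From Q = K·A·i, i = Q / (K·A) = 844 / (119.2 × 2170) = 0.003262.
Head loss Δh = i · L = 0.003262 × 437 = 1.425 m.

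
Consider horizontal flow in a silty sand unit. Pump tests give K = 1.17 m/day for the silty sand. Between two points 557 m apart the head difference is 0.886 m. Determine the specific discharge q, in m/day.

Hydraulic gradient i = Δh / L = 0.886 / 557 = 0.001591.
Specific discharge q = K · i = 1.170 × 0.001591 = 0.001861 m/day.

0.00186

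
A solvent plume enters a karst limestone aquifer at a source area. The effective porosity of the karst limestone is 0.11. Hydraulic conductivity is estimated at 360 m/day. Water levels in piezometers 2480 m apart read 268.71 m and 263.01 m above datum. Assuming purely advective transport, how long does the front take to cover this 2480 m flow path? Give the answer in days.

Hydraulic gradient i = (268.71 − 263.01) / 2480 = 5.7 / 2480 = 0.002298.
Darcy flux q = K · i = 360.0 × 0.002298 = 0.8274 m/day.
Seepage velocity v = q / n_e = 0.8274 / 0.11 = 7.522 m/day.
Travel time t = L / v = 2480 / 7.522 = 329.7 days.

330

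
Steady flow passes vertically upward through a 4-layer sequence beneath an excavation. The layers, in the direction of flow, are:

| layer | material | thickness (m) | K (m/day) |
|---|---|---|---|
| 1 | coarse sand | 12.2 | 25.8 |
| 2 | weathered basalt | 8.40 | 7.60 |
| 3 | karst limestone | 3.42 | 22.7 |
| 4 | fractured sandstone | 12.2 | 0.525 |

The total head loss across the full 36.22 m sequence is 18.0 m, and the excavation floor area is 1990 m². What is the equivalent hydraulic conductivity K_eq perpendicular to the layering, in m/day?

1.45

Flow is perpendicular to layering, so the layers act in series and the equivalent K is the thickness-weighted harmonic mean.
Total thickness L = 12.2 + 8.40 + 3.42 + 12.2 = 36.22 m.
Σ(b_i/K_i) = 12.2/25.8 + 8.40/7.60 + 3.42/22.7 + 12.2/0.525 = 24.97 d.
K_eq = L / Σ(b_i/K_i) = 36.22 / 24.97 = 1.451 m/day.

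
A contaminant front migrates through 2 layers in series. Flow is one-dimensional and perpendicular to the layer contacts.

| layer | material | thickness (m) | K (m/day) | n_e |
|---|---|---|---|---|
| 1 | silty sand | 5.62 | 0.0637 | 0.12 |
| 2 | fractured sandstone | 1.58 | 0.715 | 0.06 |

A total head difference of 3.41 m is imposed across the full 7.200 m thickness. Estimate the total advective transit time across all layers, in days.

With flow normal to the layers, continuity requires the same specific discharge q through every layer.
Σ(b_i/K_i) = 5.62/0.0637 + 1.58/0.715 = 90.44 d.
q = Δh / Σ(b_i/K_i) = 3.41 / 90.44 = 0.03771 m/day.
In each layer the seepage velocity is v_i = q/n_i, so the layer transit time is t_i = b_i·n_i / q:
  layer 1 (silty sand): t_1 = 5.62 × 0.12 / 0.03771 = 17.89 d
  layer 2 (fractured sandstone): t_2 = 1.58 × 0.06 / 0.03771 = 2.514 d
Total t = Σ t_i = 20.40 days.

20.4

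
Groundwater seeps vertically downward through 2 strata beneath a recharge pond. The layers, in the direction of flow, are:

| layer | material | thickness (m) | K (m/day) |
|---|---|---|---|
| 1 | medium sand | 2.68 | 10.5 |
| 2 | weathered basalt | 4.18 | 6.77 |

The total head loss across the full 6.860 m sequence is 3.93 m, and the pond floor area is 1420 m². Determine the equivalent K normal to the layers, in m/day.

7.86

Flow is perpendicular to layering, so the layers act in series and the equivalent K is the thickness-weighted harmonic mean.
Total thickness L = 2.68 + 4.18 = 6.860 m.
Σ(b_i/K_i) = 2.68/10.5 + 4.18/6.77 = 0.8727 d.
K_eq = L / Σ(b_i/K_i) = 6.860 / 0.8727 = 7.861 m/day.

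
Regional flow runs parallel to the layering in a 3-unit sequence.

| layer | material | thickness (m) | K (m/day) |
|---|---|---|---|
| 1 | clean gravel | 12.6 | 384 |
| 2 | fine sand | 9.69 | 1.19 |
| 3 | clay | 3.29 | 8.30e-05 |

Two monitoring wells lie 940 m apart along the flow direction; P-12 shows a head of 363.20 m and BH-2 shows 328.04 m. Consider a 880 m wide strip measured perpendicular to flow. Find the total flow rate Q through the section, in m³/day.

Flow is parallel to layering, so each bed carries its own Darcy discharge and the transmissivities add.
Σ(K_i·b_i) = 384×12.6 + 1.19×9.69 + 8.30e-05×3.29 = 4850 m²/day.
Hydraulic gradient i = (363.20 − 328.04) / 940 = 35.16 / 940 = 0.03740.
Q = Σ(K_i·b_i) · W · i = 4850 × 880 × 0.03740 = 1.596e+05 m³/day.

160000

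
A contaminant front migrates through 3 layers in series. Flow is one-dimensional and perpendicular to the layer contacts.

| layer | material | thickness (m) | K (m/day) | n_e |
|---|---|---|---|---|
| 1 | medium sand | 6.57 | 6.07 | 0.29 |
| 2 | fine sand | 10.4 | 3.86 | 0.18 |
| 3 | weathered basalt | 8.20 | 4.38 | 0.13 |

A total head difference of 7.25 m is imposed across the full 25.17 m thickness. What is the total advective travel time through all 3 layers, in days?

With flow normal to the layers, continuity requires the same specific discharge q through every layer.
Σ(b_i/K_i) = 6.57/6.07 + 10.4/3.86 + 8.20/4.38 = 5.649 d.
q = Δh / Σ(b_i/K_i) = 7.25 / 5.649 = 1.283 m/day.
In each layer the seepage velocity is v_i = q/n_i, so the layer transit time is t_i = b_i·n_i / q:
  layer 1 (medium sand): t_1 = 6.57 × 0.29 / 1.283 = 1.485 d
  layer 2 (fine sand): t_2 = 10.4 × 0.18 / 1.283 = 1.459 d
  layer 3 (weathered basalt): t_3 = 8.20 × 0.13 / 1.283 = 0.8306 d
Total t = Σ t_i = 3.774 days.

3.77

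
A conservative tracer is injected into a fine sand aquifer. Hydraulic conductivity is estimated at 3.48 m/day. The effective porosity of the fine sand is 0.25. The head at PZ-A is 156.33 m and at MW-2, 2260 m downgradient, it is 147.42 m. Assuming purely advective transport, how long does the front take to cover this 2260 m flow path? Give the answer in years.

Hydraulic gradient i = (156.33 − 147.42) / 2260 = 8.91 / 2260 = 0.003942.
Darcy flux q = K · i = 3.480 × 0.003942 = 0.01372 m/day.
Seepage velocity v = q / n_e = 0.01372 / 0.25 = 0.05488 m/day.
Travel time t = L / v = 2260 / 0.05488 = 41181 days = 112.7 years.

113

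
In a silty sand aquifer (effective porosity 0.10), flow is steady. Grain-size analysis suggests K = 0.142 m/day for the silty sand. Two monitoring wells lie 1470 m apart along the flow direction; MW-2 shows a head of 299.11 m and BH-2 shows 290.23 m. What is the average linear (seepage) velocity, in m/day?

0.00858

Hydraulic gradient i = (299.11 − 290.23) / 1470 = 8.88 / 1470 = 0.006041.
Darcy flux q = K · i = 0.1420 × 0.006041 = 0.0008578 m/day.
Seepage velocity v = q / n_e = 0.0008578 / 0.10 = 0.008578 m/day.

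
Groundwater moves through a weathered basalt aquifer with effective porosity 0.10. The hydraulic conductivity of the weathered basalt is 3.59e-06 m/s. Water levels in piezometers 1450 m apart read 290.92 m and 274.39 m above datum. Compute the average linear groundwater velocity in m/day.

Convert K: 3.59e-06 m/s × 86400 = 0.3102 m/day.
Hydraulic gradient i = (290.92 − 274.39) / 1450 = 16.53 / 1450 = 0.01140.
Darcy flux q = K · i = 0.3102 × 0.01140 = 0.003536 m/day.
Seepage velocity v = q / n_e = 0.003536 / 0.10 = 0.03536 m/day.

0.0354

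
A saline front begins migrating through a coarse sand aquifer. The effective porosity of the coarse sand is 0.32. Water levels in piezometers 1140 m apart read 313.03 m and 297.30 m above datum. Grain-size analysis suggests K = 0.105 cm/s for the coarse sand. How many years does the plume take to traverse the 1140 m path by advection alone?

Convert K: 0.105 cm/s × 864 = 90.72 m/day.
Hydraulic gradient i = (313.03 − 297.30) / 1140 = 15.73 / 1140 = 0.01380.
Darcy flux q = K · i = 90.72 × 0.01380 = 1.252 m/day.
Seepage velocity v = q / n_e = 1.252 / 0.32 = 3.912 m/day.
Travel time t = L / v = 1140 / 3.912 = 291.4 days = 0.7979 years.

0.798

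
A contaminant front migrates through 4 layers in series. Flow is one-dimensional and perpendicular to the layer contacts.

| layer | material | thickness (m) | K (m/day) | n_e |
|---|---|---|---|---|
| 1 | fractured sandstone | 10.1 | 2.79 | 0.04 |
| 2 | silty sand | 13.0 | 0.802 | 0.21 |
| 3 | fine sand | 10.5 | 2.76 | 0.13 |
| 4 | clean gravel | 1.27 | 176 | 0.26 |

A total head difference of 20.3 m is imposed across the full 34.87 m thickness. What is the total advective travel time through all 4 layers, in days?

5.62

With flow normal to the layers, continuity requires the same specific discharge q through every layer.
Σ(b_i/K_i) = 10.1/2.79 + 13.0/0.802 + 10.5/2.76 + 1.27/176 = 23.64 d.
q = Δh / Σ(b_i/K_i) = 20.3 / 23.64 = 0.8587 m/day.
In each layer the seepage velocity is v_i = q/n_i, so the layer transit time is t_i = b_i·n_i / q:
  layer 1 (fractured sandstone): t_1 = 10.1 × 0.04 / 0.8587 = 0.4705 d
  layer 2 (silty sand): t_2 = 13.0 × 0.21 / 0.8587 = 3.179 d
  layer 3 (fine sand): t_3 = 10.5 × 0.13 / 0.8587 = 1.590 d
  layer 4 (clean gravel): t_4 = 1.27 × 0.26 / 0.8587 = 0.3845 d
Total t = Σ t_i = 5.624 days.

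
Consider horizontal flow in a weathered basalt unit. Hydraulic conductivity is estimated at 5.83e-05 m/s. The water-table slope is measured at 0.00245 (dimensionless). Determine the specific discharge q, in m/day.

0.0123

Convert K: 5.83e-05 m/s × 86400 = 5.037 m/day.
Hydraulic gradient i = 0.00245.
Specific discharge q = K · i = 5.037 × 0.002450 = 0.01234 m/day.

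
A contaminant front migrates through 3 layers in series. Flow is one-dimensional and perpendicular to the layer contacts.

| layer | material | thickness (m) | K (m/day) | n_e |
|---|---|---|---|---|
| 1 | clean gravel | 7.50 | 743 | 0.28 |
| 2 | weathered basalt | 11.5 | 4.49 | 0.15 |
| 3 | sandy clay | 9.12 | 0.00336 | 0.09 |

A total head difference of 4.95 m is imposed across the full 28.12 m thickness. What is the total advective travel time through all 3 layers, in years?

6.98

With flow normal to the layers, continuity requires the same specific discharge q through every layer.
Σ(b_i/K_i) = 7.50/743 + 11.5/4.49 + 9.12/0.00336 = 2717 d.
q = Δh / Σ(b_i/K_i) = 4.95 / 2717 = 0.001822 m/day.
In each layer the seepage velocity is v_i = q/n_i, so the layer transit time is t_i = b_i·n_i / q:
  layer 1 (clean gravel): t_1 = 7.50 × 0.28 / 0.001822 = 1153 d
  layer 2 (weathered basalt): t_2 = 11.5 × 0.15 / 0.001822 = 946.8 d
  layer 3 (sandy clay): t_3 = 9.12 × 0.09 / 0.001822 = 450.5 d
Total t = Σ t_i = 2550 days = 6.981 years.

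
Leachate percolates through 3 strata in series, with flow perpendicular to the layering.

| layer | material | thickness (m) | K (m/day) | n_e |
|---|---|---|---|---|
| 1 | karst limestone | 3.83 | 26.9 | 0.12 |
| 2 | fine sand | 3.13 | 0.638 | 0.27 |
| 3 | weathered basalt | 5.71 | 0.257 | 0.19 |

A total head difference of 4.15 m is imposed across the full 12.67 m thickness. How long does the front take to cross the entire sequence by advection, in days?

15.7

With flow normal to the layers, continuity requires the same specific discharge q through every layer.
Σ(b_i/K_i) = 3.83/26.9 + 3.13/0.638 + 5.71/0.257 = 27.27 d.
q = Δh / Σ(b_i/K_i) = 4.15 / 27.27 = 0.1522 m/day.
In each layer the seepage velocity is v_i = q/n_i, so the layer transit time is t_i = b_i·n_i / q:
  layer 1 (karst limestone): t_1 = 3.83 × 0.12 / 0.1522 = 3.020 d
  layer 2 (fine sand): t_2 = 3.13 × 0.27 / 0.1522 = 5.552 d
  layer 3 (weathered basalt): t_3 = 5.71 × 0.19 / 0.1522 = 7.128 d
Total t = Σ t_i = 15.70 days.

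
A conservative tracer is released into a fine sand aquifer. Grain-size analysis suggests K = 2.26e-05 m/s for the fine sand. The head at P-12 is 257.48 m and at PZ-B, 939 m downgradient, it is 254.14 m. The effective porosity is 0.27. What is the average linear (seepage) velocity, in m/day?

Convert K: 2.26e-05 m/s × 86400 = 1.953 m/day.
Hydraulic gradient i = (257.48 − 254.14) / 939 = 3.34 / 939 = 0.003557.
Darcy flux q = K · i = 1.953 × 0.003557 = 0.006945 m/day.
Seepage velocity v = q / n_e = 0.006945 / 0.27 = 0.02572 m/day.

0.0257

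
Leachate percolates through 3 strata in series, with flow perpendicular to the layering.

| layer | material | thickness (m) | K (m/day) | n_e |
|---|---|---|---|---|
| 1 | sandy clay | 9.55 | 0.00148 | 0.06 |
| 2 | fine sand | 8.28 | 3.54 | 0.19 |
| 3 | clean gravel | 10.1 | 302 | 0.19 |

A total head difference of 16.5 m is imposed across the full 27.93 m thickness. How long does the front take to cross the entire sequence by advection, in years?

4.35

With flow normal to the layers, continuity requires the same specific discharge q through every layer.
Σ(b_i/K_i) = 9.55/0.00148 + 8.28/3.54 + 10.1/302 = 6455 d.
q = Δh / Σ(b_i/K_i) = 16.5 / 6455 = 0.002556 m/day.
In each layer the seepage velocity is v_i = q/n_i, so the layer transit time is t_i = b_i·n_i / q:
  layer 1 (sandy clay): t_1 = 9.55 × 0.06 / 0.002556 = 224.2 d
  layer 2 (fine sand): t_2 = 8.28 × 0.19 / 0.002556 = 615.5 d
  layer 3 (clean gravel): t_3 = 10.1 × 0.19 / 0.002556 = 750.7 d
Total t = Σ t_i = 1590 days = 4.354 years.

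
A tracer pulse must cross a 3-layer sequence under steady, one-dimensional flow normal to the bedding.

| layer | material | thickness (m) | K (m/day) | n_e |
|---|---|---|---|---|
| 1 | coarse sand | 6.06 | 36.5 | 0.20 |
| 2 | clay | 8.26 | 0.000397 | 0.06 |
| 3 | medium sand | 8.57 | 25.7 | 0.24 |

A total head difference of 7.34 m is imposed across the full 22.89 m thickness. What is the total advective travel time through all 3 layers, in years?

With flow normal to the layers, continuity requires the same specific discharge q through every layer.
Σ(b_i/K_i) = 6.06/36.5 + 8.26/0.000397 + 8.57/25.7 = 20807 d.
q = Δh / Σ(b_i/K_i) = 7.34 / 20807 = 0.0003528 m/day.
In each layer the seepage velocity is v_i = q/n_i, so the layer transit time is t_i = b_i·n_i / q:
  layer 1 (coarse sand): t_1 = 6.06 × 0.20 / 0.0003528 = 3436 d
  layer 2 (clay): t_2 = 8.26 × 0.06 / 0.0003528 = 1405 d
  layer 3 (medium sand): t_3 = 8.57 × 0.24 / 0.0003528 = 5830 d
Total t = Σ t_i = 10671 days = 29.22 years.

29.2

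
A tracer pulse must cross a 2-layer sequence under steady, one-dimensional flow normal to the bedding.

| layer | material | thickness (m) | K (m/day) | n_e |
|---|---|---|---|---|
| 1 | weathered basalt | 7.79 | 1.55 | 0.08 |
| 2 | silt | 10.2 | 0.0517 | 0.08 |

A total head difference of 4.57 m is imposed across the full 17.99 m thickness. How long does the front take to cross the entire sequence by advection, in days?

63.7

With flow normal to the layers, continuity requires the same specific discharge q through every layer.
Σ(b_i/K_i) = 7.79/1.55 + 10.2/0.0517 = 202.3 d.
q = Δh / Σ(b_i/K_i) = 4.57 / 202.3 = 0.02259 m/day.
In each layer the seepage velocity is v_i = q/n_i, so the layer transit time is t_i = b_i·n_i / q:
  layer 1 (weathered basalt): t_1 = 7.79 × 0.08 / 0.02259 = 27.59 d
  layer 2 (silt): t_2 = 10.2 × 0.08 / 0.02259 = 36.13 d
Total t = Σ t_i = 63.71 days.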